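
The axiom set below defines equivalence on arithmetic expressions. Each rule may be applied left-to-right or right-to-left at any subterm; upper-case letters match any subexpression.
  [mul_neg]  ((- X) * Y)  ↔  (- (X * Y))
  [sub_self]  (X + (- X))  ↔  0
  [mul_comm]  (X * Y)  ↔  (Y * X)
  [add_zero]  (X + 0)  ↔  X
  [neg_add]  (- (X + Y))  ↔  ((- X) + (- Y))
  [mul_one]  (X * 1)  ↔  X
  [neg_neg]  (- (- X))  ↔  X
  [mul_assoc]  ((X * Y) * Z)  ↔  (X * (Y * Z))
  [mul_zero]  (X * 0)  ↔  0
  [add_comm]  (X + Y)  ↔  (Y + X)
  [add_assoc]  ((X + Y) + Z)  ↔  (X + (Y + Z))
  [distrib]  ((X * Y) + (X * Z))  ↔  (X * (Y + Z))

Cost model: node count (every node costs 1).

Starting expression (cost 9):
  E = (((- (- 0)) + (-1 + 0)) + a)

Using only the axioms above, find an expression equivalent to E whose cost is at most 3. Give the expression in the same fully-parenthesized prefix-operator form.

(-1 + a)   [cost 3]

1. [neg_neg →] (- (- 0))  →  0;  E = ((0 + (-1 + 0)) + a)
2. [add_comm →] (0 + (-1 + 0))  →  ((-1 + 0) + 0);  E = (((-1 + 0) + 0) + a)
3. [add_zero →] ((-1 + 0) + 0)  →  (-1 + 0);  E = ((-1 + 0) + a)
4. [add_zero →] (-1 + 0)  →  -1;  cost 3 ≤ 3, done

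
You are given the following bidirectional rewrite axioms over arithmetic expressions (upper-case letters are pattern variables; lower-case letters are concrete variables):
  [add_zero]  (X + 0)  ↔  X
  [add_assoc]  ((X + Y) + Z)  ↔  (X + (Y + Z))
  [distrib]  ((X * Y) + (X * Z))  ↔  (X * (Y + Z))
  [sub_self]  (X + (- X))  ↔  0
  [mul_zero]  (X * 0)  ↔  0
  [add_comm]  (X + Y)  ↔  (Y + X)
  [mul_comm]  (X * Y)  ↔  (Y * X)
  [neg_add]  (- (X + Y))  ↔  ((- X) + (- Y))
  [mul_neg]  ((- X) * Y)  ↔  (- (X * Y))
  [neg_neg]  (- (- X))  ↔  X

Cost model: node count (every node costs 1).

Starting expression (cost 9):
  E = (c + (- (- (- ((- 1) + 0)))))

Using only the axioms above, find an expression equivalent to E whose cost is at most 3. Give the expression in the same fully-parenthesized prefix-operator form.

(c + 1)   [cost 3]

(1) (- (- ((- 1) + 0)))  =[neg_neg →]=  ((- 1) + 0)    ⊢ (c + (- ((- 1) + 0)))
(2) ((- 1) + 0)  =[add_zero →]=  (- 1)    ⊢ (c + (- (- 1)))
(3) (- (- 1))  =[neg_neg →]=  1    ⊢ cost 3, within 3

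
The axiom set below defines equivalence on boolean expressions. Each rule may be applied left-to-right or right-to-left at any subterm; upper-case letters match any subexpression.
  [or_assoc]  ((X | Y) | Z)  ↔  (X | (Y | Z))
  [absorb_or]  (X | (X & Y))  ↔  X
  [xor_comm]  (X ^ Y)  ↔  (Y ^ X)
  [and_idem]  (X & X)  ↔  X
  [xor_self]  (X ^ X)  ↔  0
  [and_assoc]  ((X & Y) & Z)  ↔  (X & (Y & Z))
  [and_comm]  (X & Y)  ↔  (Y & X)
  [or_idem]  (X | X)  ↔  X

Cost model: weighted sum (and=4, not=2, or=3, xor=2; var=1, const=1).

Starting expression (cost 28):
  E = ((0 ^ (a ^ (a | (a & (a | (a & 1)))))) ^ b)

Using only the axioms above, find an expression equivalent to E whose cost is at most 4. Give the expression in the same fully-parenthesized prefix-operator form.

1. [absorb_or →] (a | (a & 1))  →  a;  E = ((0 ^ (a ^ (a | (a & a)))) ^ b)
2. [absorb_or →] (a | (a & a))  →  a;  E = ((0 ^ (a ^ a)) ^ b)
3. [xor_self →] (a ^ a)  →  0;  E = ((0 ^ 0) ^ b)
4. [xor_self →] (0 ^ 0)  →  0;  cost 4 ≤ 4, done

(0 ^ b)   [cost 4]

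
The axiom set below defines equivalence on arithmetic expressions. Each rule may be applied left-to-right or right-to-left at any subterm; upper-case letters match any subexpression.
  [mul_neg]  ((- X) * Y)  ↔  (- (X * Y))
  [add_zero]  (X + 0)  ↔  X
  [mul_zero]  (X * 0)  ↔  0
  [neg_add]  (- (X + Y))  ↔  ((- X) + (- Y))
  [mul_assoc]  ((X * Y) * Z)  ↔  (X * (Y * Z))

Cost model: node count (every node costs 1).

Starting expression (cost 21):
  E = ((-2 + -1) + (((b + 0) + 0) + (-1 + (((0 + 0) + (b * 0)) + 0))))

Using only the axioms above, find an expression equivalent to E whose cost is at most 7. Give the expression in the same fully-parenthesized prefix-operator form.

((-2 + -1) + (b + -1))   [cost 7]

1. [add_zero →] (((0 + 0) + (b * 0)) + 0)  →  ((0 + 0) + (b * 0));  E = ((-2 + -1) + (((b + 0) + 0) + (-1 + ((0 + 0) + (b * 0)))))
2. [mul_zero →] (b * 0)  →  0;  E = ((-2 + -1) + (((b + 0) + 0) + (-1 + ((0 + 0) + 0))))
3. [add_zero →] (b + 0)  →  b;  E = ((-2 + -1) + ((b + 0) + (-1 + ((0 + 0) + 0))))
4. [add_zero →] ((0 + 0) + 0)  →  (0 + 0);  E = ((-2 + -1) + ((b + 0) + (-1 + (0 + 0))))
5. [add_zero →] (0 + 0)  →  0;  E = ((-2 + -1) + ((b + 0) + (-1 + 0)))
6. [add_zero →] (b + 0)  →  b;  E = ((-2 + -1) + (b + (-1 + 0)))
7. [add_zero →] (-1 + 0)  →  -1;  cost 7 ≤ 7, done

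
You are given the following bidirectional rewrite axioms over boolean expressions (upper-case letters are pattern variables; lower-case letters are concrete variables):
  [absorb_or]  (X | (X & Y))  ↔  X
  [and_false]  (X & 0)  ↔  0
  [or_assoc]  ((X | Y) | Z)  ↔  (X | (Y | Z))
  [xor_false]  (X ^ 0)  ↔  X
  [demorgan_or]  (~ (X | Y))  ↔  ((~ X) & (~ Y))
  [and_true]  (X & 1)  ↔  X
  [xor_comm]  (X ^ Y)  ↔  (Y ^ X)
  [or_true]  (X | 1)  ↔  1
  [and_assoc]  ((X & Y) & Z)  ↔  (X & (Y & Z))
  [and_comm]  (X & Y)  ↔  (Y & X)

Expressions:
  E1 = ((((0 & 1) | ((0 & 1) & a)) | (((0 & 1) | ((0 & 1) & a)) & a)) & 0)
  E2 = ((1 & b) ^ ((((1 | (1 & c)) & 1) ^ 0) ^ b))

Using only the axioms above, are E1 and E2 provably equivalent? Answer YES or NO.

The axioms are sound identities: if E1 ↔* E2 then E1 and E2 evaluate identically under any assignment.
Under a=0, b=0, c=0: E1 evaluates to 0, E2 to 1. Distinct ⇒ no rewrite sequence connects them.

NO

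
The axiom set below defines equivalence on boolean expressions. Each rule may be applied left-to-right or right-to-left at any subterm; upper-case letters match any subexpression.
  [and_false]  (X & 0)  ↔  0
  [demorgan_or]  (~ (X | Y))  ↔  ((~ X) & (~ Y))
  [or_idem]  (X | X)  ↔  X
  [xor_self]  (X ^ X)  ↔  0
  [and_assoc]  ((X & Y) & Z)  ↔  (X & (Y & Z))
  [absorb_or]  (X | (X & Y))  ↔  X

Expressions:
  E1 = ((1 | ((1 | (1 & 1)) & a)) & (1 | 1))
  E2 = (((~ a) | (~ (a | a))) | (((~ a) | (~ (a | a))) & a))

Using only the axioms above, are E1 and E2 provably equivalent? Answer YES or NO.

All listed rules preserve value, hence provable equivalence implies equal values everywhere; look for a separating assignment.
a=1 gives E1 ↦ 1, E2 ↦ 0; values differ ⇒ not provably equivalent.

NO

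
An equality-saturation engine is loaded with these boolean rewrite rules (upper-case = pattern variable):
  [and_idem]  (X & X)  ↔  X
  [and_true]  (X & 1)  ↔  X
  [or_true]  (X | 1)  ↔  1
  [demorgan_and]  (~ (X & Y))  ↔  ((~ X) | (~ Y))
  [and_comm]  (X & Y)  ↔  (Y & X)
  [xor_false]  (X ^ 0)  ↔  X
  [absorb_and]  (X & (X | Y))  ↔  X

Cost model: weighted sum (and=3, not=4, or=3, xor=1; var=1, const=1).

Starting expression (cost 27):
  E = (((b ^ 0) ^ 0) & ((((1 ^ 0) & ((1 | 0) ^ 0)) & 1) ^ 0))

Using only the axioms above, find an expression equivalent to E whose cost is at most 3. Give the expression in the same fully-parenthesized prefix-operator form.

(b ^ 0)   [cost 3]

step 1: xor_false (→) rewrites ((((1 ^ 0) & ((1 | 0) ^ 0)) & 1) ^ 0) into (((1 ^ 0) & ((1 | 0) ^ 0)) & 1), now (((b ^ 0) ^ 0) & (((1 ^ 0) & ((1 | 0) ^ 0)) & 1))
step 2: xor_false (→) rewrites (1 ^ 0) into 1, now (((b ^ 0) ^ 0) & ((1 & ((1 | 0) ^ 0)) & 1))
step 3: and_true (→) rewrites ((1 & ((1 | 0) ^ 0)) & 1) into (1 & ((1 | 0) ^ 0)), now (((b ^ 0) ^ 0) & (1 & ((1 | 0) ^ 0)))
step 4: xor_false (→) rewrites (b ^ 0) into b, now ((b ^ 0) & (1 & ((1 | 0) ^ 0)))
step 5: xor_false (→) rewrites ((1 | 0) ^ 0) into (1 | 0), now ((b ^ 0) & (1 & (1 | 0)))
step 6: absorb_and (→) rewrites (1 & (1 | 0)) into 1, now ((b ^ 0) & 1)
step 7: and_true (→) rewrites ((b ^ 0) & 1) into (b ^ 0), reaching cost 3 (bound 3)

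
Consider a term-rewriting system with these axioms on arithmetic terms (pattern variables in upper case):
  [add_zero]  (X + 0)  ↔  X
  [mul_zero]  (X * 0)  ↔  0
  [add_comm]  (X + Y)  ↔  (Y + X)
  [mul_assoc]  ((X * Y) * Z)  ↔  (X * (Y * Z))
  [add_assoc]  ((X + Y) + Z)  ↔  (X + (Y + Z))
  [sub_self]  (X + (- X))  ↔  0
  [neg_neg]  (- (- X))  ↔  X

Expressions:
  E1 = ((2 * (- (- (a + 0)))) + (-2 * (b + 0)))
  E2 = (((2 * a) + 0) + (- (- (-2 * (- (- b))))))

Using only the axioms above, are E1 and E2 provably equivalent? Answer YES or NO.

(1) (b + 0)  =[add_zero →]=  b    ⊢ ((2 * (- (- (a + 0)))) + (-2 * b))
(2) (a + 0)  =[add_zero →]=  a    ⊢ ((2 * (- (- a))) + (-2 * b))
(3) (- (- a))  =[neg_neg →]=  a    ⊢ ((2 * a) + (-2 * b))
(4) (-2 * b)  =[neg_neg ←]=  (- (- (-2 * b)))    ⊢ ((2 * a) + (- (- (-2 * b))))
(5) b  =[neg_neg ←]=  (- (- b))    ⊢ ((2 * a) + (- (- (-2 * (- (- b))))))
(6) (2 * a)  =[add_zero ←]=  ((2 * a) + 0)    ⊢ E2

YES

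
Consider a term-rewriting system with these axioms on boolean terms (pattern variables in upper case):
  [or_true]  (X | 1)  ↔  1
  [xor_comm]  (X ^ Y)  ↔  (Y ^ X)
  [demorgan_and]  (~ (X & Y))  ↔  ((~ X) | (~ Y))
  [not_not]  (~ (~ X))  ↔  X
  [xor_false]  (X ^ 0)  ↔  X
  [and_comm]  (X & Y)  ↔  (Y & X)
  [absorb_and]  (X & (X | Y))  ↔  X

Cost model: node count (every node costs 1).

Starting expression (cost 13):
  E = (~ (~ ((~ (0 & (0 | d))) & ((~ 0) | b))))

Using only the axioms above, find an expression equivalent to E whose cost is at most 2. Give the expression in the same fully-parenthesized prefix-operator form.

step 1: absorb_and (→) rewrites (0 & (0 | d)) into 0, now (~ (~ ((~ 0) & ((~ 0) | b))))
step 2: absorb_and (→) rewrites ((~ 0) & ((~ 0) | b)) into (~ 0), now (~ (~ (~ 0)))
step 3: not_not (→) rewrites (~ (~ 0)) into 0, reaching cost 2 (bound 2)

(~ 0)   [cost 2]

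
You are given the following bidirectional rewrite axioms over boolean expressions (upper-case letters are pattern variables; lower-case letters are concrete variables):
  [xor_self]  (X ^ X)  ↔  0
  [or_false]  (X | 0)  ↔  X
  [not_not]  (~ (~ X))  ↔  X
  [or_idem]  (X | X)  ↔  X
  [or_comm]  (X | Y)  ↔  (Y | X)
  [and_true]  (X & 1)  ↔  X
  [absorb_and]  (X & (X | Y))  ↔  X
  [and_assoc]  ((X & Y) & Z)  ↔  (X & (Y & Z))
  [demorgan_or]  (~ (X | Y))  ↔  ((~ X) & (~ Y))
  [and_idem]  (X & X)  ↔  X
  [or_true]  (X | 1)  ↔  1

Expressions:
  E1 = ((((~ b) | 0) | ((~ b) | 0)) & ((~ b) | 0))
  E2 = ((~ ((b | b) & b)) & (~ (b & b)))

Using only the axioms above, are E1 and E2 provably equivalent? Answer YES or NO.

1. [or_idem →] (((~ b) | 0) | ((~ b) | 0))  →  ((~ b) | 0);  E1 = (((~ b) | 0) & ((~ b) | 0))
2. [and_idem →] (((~ b) | 0) & ((~ b) | 0))  →  ((~ b) | 0)
3. [or_false →] ((~ b) | 0)  →  (~ b)
4. [and_idem ←] b  →  (b & b);  E1 = (~ (b & b))
5. [and_idem ←] (~ (b & b))  →  ((~ (b & b)) & (~ (b & b)))
6. [or_idem ←] b  →  (b | b);  this is E2

YES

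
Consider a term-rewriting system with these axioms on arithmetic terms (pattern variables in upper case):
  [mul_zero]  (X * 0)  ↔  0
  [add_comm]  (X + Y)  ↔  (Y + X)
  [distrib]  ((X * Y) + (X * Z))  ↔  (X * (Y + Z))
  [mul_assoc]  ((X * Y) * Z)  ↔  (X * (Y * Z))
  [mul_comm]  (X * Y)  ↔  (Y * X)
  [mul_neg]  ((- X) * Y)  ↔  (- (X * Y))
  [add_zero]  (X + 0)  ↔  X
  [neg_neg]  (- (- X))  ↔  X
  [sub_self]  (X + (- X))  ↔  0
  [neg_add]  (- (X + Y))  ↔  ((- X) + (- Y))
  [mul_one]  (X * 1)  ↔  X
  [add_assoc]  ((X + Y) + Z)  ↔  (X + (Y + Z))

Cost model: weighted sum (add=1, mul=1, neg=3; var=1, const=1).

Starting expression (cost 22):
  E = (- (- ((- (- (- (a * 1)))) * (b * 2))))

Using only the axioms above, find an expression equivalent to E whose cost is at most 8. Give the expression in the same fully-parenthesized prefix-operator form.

(1) (a * 1)  =[mul_one →]=  a    ⊢ (- (- ((- (- (- a))) * (b * 2))))
(2) (- (- ((- (- (- a))) * (b * 2))))  =[neg_neg →]=  ((- (- (- a))) * (b * 2))
(3) (- (- a))  =[neg_neg →]=  a    ⊢ cost 8, within 8

((- a) * (b * 2))   [cost 8]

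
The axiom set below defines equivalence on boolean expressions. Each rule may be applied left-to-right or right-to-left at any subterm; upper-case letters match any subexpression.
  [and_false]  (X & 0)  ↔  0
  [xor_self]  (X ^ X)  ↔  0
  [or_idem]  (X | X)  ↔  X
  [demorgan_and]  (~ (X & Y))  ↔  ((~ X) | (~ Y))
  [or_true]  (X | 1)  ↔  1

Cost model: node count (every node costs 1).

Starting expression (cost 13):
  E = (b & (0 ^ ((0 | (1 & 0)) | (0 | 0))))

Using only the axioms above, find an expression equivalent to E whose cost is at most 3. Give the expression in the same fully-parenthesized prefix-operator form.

(b & 0)   [cost 3]

1. [and_false →] (1 & 0)  →  0;  E = (b & (0 ^ ((0 | 0) | (0 | 0))))
2. [or_idem →] ((0 | 0) | (0 | 0))  →  (0 | 0);  E = (b & (0 ^ (0 | 0)))
3. [or_idem →] (0 | 0)  →  0;  E = (b & (0 ^ 0))
4. [xor_self →] (0 ^ 0)  →  0;  cost 3 ≤ 3, done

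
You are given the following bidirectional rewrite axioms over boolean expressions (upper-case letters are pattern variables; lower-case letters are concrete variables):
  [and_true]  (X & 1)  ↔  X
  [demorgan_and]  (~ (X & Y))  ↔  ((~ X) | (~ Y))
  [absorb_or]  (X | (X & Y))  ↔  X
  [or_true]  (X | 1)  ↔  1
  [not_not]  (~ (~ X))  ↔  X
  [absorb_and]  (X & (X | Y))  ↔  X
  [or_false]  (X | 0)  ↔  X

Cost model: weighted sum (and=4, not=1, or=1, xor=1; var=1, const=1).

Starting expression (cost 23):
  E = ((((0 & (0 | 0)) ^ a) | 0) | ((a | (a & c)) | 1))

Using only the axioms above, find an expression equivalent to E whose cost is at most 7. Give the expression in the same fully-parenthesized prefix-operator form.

((0 ^ a) | (a | 1))   [cost 7]

1. [absorb_or →] (a | (a & c))  →  a;  E = ((((0 & (0 | 0)) ^ a) | 0) | (a | 1))
2. [or_false →] (((0 & (0 | 0)) ^ a) | 0)  →  ((0 & (0 | 0)) ^ a);  E = (((0 & (0 | 0)) ^ a) | (a | 1))
3. [absorb_and →] (0 & (0 | 0))  →  0;  cost 7 ≤ 7, done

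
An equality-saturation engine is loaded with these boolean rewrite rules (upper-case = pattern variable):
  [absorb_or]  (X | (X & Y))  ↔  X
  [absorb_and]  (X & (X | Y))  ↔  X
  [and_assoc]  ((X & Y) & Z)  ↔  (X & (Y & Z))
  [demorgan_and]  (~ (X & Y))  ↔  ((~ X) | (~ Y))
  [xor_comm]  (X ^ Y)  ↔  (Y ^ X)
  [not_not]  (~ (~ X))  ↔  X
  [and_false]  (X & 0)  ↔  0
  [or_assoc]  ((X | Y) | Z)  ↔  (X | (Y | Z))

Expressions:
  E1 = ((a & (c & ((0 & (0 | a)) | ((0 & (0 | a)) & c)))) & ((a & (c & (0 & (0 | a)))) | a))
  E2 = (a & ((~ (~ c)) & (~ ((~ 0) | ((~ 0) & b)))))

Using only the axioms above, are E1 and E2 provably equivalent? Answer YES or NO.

YES

(1) ((0 & (0 | a)) | ((0 & (0 | a)) & c))  =[absorb_or →]=  (0 & (0 | a))    ⊢ ((a & (c & (0 & (0 | a)))) & ((a & (c & (0 & (0 | a)))) | a))
(2) ((a & (c & (0 & (0 | a)))) & ((a & (c & (0 & (0 | a)))) | a))  =[absorb_and →]=  (a & (c & (0 & (0 | a))))
(3) (0 & (0 | a))  =[absorb_and →]=  0    ⊢ (a & (c & 0))
(4) 0  =[not_not ←]=  (~ (~ 0))    ⊢ (a & (c & (~ (~ 0))))
(5) (~ 0)  =[absorb_or ←]=  ((~ 0) | ((~ 0) & b))    ⊢ (a & (c & (~ ((~ 0) | ((~ 0) & b)))))
(6) c  =[not_not ←]=  (~ (~ c))    ⊢ E2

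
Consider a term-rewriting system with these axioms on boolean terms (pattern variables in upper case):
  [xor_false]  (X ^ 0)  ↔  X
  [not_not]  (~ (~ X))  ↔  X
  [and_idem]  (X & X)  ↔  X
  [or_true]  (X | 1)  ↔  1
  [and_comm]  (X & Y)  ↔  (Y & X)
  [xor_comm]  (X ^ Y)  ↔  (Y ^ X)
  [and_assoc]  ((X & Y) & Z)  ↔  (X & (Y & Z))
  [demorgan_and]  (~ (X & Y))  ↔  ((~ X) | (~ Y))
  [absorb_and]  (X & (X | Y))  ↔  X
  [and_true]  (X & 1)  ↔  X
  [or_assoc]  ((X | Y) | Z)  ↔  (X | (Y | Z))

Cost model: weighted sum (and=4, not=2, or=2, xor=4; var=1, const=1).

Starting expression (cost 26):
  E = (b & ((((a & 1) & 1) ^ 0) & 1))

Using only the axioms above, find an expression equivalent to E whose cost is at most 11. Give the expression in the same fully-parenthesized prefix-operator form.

1. [and_true →] (a & 1)  →  a;  E = (b & (((a & 1) ^ 0) & 1))
2. [xor_false →] ((a & 1) ^ 0)  →  (a & 1);  E = (b & ((a & 1) & 1))
3. [and_true →] ((a & 1) & 1)  →  (a & 1);  cost 11 ≤ 11, done

(b & (a & 1))   [cost 11]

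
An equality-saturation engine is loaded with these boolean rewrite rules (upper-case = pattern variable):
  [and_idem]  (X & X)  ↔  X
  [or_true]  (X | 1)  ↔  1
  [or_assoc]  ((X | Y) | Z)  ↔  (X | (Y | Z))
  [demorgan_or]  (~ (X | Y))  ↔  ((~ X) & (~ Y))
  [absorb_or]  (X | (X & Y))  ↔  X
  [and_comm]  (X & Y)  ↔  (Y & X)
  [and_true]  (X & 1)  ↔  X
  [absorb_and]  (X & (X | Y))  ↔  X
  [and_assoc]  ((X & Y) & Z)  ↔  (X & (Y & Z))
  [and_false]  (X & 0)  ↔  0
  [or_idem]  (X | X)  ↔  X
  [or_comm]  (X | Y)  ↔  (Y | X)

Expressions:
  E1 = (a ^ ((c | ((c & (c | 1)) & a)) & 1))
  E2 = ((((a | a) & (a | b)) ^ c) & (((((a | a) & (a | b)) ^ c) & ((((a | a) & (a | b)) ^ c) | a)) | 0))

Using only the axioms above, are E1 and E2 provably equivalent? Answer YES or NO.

YES

step 1: absorb_and (→) rewrites (c & (c | 1)) into c, now (a ^ ((c | (c & a)) & 1))
step 2: and_true (→) rewrites ((c | (c & a)) & 1) into (c | (c & a)), now (a ^ (c | (c & a)))
step 3: absorb_or (→) rewrites (c | (c & a)) into c, now (a ^ c)
step 4: absorb_and (←) rewrites a into (a & (a | b)), now ((a & (a | b)) ^ c)
step 5: or_idem (←) rewrites a into (a | a), now (((a | a) & (a | b)) ^ c)
step 6: absorb_and (←) rewrites (((a | a) & (a | b)) ^ c) into ((((a | a) & (a | b)) ^ c) & ((((a | a) & (a | b)) ^ c) | 0))
step 7: absorb_and (←) rewrites (((a | a) & (a | b)) ^ c) into ((((a | a) & (a | b)) ^ c) & ((((a | a) & (a | b)) ^ c) | a)), which is E2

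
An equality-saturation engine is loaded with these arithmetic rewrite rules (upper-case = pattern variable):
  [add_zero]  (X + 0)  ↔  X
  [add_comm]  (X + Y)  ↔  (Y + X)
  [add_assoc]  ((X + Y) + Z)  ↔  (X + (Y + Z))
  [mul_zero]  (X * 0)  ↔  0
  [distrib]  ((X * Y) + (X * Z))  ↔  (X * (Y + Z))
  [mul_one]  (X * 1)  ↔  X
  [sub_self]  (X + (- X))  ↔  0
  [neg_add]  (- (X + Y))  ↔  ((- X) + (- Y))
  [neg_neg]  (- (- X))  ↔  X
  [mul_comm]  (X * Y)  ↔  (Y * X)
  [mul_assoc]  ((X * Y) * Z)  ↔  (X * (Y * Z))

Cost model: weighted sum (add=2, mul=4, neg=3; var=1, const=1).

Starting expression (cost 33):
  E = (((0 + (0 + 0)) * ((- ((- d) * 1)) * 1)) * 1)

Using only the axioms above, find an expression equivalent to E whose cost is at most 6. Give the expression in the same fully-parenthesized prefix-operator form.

(1) ((- ((- d) * 1)) * 1)  =[mul_one →]=  (- ((- d) * 1))    ⊢ (((0 + (0 + 0)) * (- ((- d) * 1))) * 1)
(2) ((- d) * 1)  =[mul_one →]=  (- d)    ⊢ (((0 + (0 + 0)) * (- (- d))) * 1)
(3) (((0 + (0 + 0)) * (- (- d))) * 1)  =[mul_one →]=  ((0 + (0 + 0)) * (- (- d)))
(4) (0 + 0)  =[add_zero →]=  0    ⊢ ((0 + 0) * (- (- d)))
(5) (- (- d))  =[neg_neg →]=  d    ⊢ ((0 + 0) * d)
(6) (0 + 0)  =[add_zero →]=  0    ⊢ cost 6, within 6

(0 * d)   [cost 6]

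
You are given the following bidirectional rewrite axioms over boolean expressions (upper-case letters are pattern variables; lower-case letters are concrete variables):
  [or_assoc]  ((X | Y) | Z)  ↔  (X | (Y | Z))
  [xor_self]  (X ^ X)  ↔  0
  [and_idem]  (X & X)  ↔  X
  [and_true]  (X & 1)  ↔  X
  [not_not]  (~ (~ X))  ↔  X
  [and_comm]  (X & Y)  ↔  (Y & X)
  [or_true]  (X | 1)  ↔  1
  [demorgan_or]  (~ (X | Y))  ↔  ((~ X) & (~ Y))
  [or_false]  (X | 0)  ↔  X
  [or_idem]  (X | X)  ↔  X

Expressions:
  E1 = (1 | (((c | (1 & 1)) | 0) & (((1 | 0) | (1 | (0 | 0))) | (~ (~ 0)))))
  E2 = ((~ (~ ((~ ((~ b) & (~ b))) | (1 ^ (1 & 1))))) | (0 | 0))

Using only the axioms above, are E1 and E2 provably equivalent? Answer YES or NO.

All listed rules preserve value, hence provable equivalence implies equal values everywhere; look for a separating assignment.
b=0, c=0 gives E1 ↦ 1, E2 ↦ 0; values differ ⇒ not provably equivalent.

NO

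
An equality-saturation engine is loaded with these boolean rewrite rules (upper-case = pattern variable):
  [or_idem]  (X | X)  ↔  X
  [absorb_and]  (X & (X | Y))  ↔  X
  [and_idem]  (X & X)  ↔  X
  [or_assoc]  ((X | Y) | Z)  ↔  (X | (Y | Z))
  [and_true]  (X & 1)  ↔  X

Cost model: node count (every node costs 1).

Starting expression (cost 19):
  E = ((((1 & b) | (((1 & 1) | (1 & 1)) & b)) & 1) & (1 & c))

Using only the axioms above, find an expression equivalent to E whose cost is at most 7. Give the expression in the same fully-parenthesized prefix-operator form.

step 1: or_idem (→) rewrites ((1 & 1) | (1 & 1)) into (1 & 1), now ((((1 & b) | ((1 & 1) & b)) & 1) & (1 & c))
step 2: and_idem (→) rewrites (1 & 1) into 1, now ((((1 & b) | (1 & b)) & 1) & (1 & c))
step 3: or_idem (→) rewrites ((1 & b) | (1 & b)) into (1 & b), now (((1 & b) & 1) & (1 & c))
step 4: and_true (→) rewrites ((1 & b) & 1) into (1 & b), reaching cost 7 (bound 7)

((1 & b) & (1 & c))   [cost 7]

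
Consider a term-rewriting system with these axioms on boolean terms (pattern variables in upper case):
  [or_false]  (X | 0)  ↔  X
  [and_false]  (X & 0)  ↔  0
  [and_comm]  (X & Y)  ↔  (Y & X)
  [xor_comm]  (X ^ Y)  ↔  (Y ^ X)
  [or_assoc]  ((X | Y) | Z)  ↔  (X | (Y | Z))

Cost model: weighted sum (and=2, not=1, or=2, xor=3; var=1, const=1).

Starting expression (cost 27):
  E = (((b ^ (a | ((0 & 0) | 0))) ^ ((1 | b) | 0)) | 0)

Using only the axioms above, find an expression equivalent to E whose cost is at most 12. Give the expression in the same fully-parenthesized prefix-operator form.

(1) ((0 & 0) | 0)  =[or_false →]=  (0 & 0)    ⊢ (((b ^ (a | (0 & 0))) ^ ((1 | b) | 0)) | 0)
(2) ((1 | b) | 0)  =[or_false →]=  (1 | b)    ⊢ (((b ^ (a | (0 & 0))) ^ (1 | b)) | 0)
(3) (0 & 0)  =[and_false →]=  0    ⊢ (((b ^ (a | 0)) ^ (1 | b)) | 0)
(4) (((b ^ (a | 0)) ^ (1 | b)) | 0)  =[or_false →]=  ((b ^ (a | 0)) ^ (1 | b))
(5) (a | 0)  =[or_false →]=  a    ⊢ cost 12, within 12

((b ^ a) ^ (1 | b))   [cost 12]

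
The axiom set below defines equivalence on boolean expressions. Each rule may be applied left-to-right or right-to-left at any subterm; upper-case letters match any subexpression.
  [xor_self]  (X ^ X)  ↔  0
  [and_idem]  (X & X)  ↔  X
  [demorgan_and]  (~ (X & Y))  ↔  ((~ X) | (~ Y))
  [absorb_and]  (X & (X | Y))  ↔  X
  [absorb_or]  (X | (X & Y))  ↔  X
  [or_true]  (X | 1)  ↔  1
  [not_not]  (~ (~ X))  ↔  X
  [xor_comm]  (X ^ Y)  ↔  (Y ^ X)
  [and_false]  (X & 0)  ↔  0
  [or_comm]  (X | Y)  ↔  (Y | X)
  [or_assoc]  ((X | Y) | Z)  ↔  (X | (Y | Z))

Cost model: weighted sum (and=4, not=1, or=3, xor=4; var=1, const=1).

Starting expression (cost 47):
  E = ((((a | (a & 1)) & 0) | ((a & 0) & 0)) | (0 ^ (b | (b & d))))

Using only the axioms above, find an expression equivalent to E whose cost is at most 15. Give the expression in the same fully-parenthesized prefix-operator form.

((a & 0) | (0 ^ b))   [cost 15]

1. [absorb_or →] (a | (a & 1))  →  a;  E = (((a & 0) | ((a & 0) & 0)) | (0 ^ (b | (b & d))))
2. [absorb_or →] ((a & 0) | ((a & 0) & 0))  →  (a & 0);  E = ((a & 0) | (0 ^ (b | (b & d))))
3. [absorb_or →] (b | (b & d))  →  b;  cost 15 ≤ 15, done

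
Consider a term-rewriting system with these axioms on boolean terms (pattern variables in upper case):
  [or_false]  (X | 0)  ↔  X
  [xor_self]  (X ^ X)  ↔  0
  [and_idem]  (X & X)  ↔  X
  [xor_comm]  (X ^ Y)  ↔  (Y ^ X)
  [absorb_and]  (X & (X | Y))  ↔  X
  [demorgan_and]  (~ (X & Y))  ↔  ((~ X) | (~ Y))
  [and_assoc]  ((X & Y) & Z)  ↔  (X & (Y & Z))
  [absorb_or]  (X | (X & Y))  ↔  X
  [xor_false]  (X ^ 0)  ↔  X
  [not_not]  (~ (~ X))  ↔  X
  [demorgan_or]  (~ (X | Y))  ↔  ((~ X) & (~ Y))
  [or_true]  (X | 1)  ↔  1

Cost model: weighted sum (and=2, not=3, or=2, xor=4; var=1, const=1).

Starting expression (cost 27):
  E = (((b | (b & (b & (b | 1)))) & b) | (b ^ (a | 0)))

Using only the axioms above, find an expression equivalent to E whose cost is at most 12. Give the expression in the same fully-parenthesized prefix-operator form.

1. [or_false →] (a | 0)  →  a;  E = (((b | (b & (b & (b | 1)))) & b) | (b ^ a))
2. [absorb_and →] (b & (b | 1))  →  b;  E = (((b | (b & b)) & b) | (b ^ a))
3. [absorb_or →] (b | (b & b))  →  b;  cost 12 ≤ 12, done

((b & b) | (b ^ a))   [cost 12]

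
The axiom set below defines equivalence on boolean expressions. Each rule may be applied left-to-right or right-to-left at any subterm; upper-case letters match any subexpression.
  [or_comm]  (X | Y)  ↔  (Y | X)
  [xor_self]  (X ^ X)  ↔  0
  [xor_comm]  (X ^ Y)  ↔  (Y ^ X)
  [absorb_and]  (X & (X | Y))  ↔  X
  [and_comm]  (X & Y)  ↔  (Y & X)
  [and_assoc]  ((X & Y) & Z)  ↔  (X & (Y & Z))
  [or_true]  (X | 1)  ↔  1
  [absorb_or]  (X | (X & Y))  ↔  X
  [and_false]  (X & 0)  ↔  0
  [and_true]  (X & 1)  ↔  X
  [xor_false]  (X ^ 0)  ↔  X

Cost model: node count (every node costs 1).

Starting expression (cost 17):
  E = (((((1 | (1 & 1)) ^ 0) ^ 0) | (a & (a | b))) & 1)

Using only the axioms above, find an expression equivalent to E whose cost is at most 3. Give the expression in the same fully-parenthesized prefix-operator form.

step 1: xor_false (→) rewrites (((1 | (1 & 1)) ^ 0) ^ 0) into ((1 | (1 & 1)) ^ 0), now ((((1 | (1 & 1)) ^ 0) | (a & (a | b))) & 1)
step 2: absorb_and (→) rewrites (a & (a | b)) into a, now ((((1 | (1 & 1)) ^ 0) | a) & 1)
step 3: and_true (→) rewrites ((((1 | (1 & 1)) ^ 0) | a) & 1) into (((1 | (1 & 1)) ^ 0) | a)
step 4: xor_false (→) rewrites ((1 | (1 & 1)) ^ 0) into (1 | (1 & 1)), now ((1 | (1 & 1)) | a)
step 5: absorb_or (→) rewrites (1 | (1 & 1)) into 1, reaching cost 3 (bound 3)

(1 | a)   [cost 3]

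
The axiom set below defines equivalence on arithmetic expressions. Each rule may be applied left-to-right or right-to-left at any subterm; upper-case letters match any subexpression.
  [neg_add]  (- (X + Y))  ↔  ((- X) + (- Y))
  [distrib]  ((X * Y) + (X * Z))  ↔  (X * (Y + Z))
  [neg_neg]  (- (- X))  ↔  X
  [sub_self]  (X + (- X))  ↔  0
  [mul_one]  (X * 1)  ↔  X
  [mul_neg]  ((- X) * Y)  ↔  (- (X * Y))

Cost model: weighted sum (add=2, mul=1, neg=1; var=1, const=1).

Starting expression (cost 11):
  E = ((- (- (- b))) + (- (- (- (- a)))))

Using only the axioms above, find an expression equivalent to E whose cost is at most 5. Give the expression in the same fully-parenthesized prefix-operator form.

1. [neg_neg →] (- (- a))  →  a;  E = ((- (- (- b))) + (- (- a)))
2. [neg_neg →] (- (- (- b)))  →  (- b);  E = ((- b) + (- (- a)))
3. [neg_neg →] (- (- a))  →  a;  cost 5 ≤ 5, done

((- b) + a)   [cost 5]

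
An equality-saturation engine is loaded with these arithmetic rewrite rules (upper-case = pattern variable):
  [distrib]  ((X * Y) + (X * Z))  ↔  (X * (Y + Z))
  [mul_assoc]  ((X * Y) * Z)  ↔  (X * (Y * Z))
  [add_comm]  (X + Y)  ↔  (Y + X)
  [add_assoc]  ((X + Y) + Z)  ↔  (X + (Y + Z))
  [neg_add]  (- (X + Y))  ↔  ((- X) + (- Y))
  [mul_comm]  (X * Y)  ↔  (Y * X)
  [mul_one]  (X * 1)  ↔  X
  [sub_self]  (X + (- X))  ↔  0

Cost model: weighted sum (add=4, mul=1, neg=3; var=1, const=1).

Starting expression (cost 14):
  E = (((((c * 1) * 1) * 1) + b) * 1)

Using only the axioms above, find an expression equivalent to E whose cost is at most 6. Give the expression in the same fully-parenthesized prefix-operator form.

(1) (((((c * 1) * 1) * 1) + b) * 1)  =[mul_one →]=  ((((c * 1) * 1) * 1) + b)
(2) (((c * 1) * 1) * 1)  =[mul_one →]=  ((c * 1) * 1)    ⊢ (((c * 1) * 1) + b)
(3) (c * 1)  =[mul_one →]=  c    ⊢ ((c * 1) + b)
(4) (c * 1)  =[mul_one →]=  c    ⊢ cost 6, within 6

(c + b)   [cost 6]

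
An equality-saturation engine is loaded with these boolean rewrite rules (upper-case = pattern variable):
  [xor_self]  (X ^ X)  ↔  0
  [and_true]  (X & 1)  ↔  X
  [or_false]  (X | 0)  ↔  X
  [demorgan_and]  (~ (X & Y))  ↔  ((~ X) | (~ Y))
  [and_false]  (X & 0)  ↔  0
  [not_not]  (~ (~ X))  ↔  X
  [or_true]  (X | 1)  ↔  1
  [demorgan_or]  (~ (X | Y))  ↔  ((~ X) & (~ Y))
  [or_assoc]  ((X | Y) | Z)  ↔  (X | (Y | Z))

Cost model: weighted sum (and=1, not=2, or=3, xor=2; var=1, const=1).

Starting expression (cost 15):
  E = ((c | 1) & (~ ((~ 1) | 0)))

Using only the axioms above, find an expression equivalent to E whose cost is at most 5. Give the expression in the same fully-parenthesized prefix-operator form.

(c | 1)   [cost 5]

(1) ((~ 1) | 0)  =[or_false →]=  (~ 1)    ⊢ ((c | 1) & (~ (~ 1)))
(2) (~ (~ 1))  =[not_not →]=  1    ⊢ ((c | 1) & 1)
(3) ((c | 1) & 1)  =[and_true →]=  (c | 1)    ⊢ cost 5, within 5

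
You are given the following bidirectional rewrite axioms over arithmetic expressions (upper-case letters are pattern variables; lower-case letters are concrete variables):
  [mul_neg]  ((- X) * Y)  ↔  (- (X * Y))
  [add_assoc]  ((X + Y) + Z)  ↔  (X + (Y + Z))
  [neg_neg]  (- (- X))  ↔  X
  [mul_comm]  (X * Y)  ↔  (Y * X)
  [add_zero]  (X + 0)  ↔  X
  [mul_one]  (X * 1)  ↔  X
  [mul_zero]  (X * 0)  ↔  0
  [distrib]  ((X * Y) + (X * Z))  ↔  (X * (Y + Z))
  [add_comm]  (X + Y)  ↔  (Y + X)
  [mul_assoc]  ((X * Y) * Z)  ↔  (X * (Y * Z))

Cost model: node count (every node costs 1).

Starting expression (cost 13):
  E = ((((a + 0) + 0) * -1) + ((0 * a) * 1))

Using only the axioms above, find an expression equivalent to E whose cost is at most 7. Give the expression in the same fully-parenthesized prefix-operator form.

step 1: mul_one (→) rewrites ((0 * a) * 1) into (0 * a), now ((((a + 0) + 0) * -1) + (0 * a))
step 2: add_zero (→) rewrites ((a + 0) + 0) into (a + 0), now (((a + 0) * -1) + (0 * a))
step 3: add_zero (→) rewrites (a + 0) into a, reaching cost 7 (bound 7)

((a * -1) + (0 * a))   [cost 7]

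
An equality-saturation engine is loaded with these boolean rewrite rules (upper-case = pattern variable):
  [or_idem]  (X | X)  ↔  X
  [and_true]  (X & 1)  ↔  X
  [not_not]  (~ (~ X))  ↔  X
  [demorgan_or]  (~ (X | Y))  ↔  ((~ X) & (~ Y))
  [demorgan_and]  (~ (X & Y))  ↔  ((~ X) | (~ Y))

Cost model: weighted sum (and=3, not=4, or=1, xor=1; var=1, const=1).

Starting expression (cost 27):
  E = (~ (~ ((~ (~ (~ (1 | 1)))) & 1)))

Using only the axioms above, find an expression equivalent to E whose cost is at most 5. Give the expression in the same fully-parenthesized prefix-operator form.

1. [not_not →] (~ (~ (1 | 1)))  →  (1 | 1);  E = (~ (~ ((~ (1 | 1)) & 1)))
2. [and_true →] ((~ (1 | 1)) & 1)  →  (~ (1 | 1));  E = (~ (~ (~ (1 | 1))))
3. [not_not →] (~ (~ (~ (1 | 1))))  →  (~ (1 | 1))
4. [or_idem →] (1 | 1)  →  1;  cost 5 ≤ 5, done

(~ 1)   [cost 5]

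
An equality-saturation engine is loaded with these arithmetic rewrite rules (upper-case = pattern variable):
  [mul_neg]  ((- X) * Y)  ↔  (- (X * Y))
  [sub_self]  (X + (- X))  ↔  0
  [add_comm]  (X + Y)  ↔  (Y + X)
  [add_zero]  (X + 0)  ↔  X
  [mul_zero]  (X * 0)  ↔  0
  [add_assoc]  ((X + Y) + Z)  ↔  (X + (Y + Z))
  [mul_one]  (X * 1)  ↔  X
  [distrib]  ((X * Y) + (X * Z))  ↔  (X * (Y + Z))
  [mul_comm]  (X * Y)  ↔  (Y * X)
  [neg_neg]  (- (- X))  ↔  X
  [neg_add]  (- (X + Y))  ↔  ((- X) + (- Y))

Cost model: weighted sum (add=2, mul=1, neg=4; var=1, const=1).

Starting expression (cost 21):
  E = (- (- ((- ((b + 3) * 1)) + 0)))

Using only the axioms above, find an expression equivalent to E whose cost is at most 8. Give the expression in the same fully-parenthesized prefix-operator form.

(- (b + 3))   [cost 8]

(1) ((b + 3) * 1)  =[mul_one →]=  (b + 3)    ⊢ (- (- ((- (b + 3)) + 0)))
(2) (- (- ((- (b + 3)) + 0)))  =[neg_neg →]=  ((- (b + 3)) + 0)
(3) ((- (b + 3)) + 0)  =[add_zero →]=  (- (b + 3))    ⊢ cost 8, within 8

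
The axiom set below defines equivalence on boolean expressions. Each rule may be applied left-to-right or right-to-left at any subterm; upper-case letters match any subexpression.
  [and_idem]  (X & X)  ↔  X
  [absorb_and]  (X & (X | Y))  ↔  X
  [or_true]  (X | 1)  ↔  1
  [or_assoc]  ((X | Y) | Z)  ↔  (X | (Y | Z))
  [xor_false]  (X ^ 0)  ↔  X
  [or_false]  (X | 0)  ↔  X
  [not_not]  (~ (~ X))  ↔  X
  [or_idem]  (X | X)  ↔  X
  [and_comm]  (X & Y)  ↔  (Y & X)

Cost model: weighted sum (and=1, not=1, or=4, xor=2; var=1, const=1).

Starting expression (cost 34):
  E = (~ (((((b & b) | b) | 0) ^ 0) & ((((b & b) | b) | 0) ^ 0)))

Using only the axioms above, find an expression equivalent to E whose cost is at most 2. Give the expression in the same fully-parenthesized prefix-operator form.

(1) (((((b & b) | b) | 0) ^ 0) & ((((b & b) | b) | 0) ^ 0))  =[and_idem →]=  ((((b & b) | b) | 0) ^ 0)    ⊢ (~ ((((b & b) | b) | 0) ^ 0))
(2) (b & b)  =[and_idem →]=  b    ⊢ (~ (((b | b) | 0) ^ 0))
(3) (((b | b) | 0) ^ 0)  =[xor_false →]=  ((b | b) | 0)    ⊢ (~ ((b | b) | 0))
(4) ((b | b) | 0)  =[or_false →]=  (b | b)    ⊢ (~ (b | b))
(5) (b | b)  =[or_idem →]=  b    ⊢ cost 2, within 2

(~ b)   [cost 2]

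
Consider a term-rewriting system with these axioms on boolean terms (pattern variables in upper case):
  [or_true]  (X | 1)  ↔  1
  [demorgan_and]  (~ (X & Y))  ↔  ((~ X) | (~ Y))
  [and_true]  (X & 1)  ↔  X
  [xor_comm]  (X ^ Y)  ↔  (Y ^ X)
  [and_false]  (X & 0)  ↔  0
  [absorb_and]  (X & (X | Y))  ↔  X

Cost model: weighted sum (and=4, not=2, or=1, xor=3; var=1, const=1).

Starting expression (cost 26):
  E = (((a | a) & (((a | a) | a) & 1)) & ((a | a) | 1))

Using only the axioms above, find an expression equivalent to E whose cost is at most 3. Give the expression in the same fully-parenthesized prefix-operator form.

(a | a)   [cost 3]

(1) (((a | a) | a) & 1)  =[and_true →]=  ((a | a) | a)    ⊢ (((a | a) & ((a | a) | a)) & ((a | a) | 1))
(2) ((a | a) & ((a | a) | a))  =[absorb_and →]=  (a | a)    ⊢ ((a | a) & ((a | a) | 1))
(3) ((a | a) & ((a | a) | 1))  =[absorb_and →]=  (a | a)    ⊢ cost 3, within 3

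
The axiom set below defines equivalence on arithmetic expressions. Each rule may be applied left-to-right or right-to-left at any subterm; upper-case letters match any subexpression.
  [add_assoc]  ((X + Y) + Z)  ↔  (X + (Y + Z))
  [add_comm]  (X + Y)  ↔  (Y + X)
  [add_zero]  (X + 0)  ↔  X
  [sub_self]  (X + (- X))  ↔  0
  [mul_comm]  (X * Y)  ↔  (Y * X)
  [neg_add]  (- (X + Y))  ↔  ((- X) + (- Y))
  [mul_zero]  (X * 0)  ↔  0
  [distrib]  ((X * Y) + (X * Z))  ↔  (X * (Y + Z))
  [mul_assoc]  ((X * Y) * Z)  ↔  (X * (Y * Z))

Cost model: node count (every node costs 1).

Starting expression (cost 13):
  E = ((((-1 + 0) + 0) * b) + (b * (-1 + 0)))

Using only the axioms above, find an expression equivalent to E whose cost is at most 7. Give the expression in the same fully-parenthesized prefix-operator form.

((-1 * b) + (b * -1))   [cost 7]

1. [add_zero →] (-1 + 0)  →  -1;  E = (((-1 + 0) * b) + (b * (-1 + 0)))
2. [add_zero →] (-1 + 0)  →  -1;  E = (((-1 + 0) * b) + (b * -1))
3. [add_zero →] (-1 + 0)  →  -1;  cost 7 ≤ 7, done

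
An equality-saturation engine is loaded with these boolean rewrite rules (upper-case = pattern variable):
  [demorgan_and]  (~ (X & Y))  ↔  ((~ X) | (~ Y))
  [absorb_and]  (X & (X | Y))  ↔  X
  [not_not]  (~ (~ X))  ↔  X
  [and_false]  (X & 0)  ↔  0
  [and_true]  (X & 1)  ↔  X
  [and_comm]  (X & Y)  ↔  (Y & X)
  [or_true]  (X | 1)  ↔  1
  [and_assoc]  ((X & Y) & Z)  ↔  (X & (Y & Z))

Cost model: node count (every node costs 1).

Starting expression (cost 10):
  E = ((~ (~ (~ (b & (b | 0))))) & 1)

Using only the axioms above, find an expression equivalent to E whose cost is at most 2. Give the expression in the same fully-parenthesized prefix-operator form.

step 1: and_true (→) rewrites ((~ (~ (~ (b & (b | 0))))) & 1) into (~ (~ (~ (b & (b | 0)))))
step 2: absorb_and (→) rewrites (b & (b | 0)) into b, now (~ (~ (~ b)))
step 3: not_not (→) rewrites (~ (~ b)) into b, reaching cost 2 (bound 2)

(~ b)   [cost 2]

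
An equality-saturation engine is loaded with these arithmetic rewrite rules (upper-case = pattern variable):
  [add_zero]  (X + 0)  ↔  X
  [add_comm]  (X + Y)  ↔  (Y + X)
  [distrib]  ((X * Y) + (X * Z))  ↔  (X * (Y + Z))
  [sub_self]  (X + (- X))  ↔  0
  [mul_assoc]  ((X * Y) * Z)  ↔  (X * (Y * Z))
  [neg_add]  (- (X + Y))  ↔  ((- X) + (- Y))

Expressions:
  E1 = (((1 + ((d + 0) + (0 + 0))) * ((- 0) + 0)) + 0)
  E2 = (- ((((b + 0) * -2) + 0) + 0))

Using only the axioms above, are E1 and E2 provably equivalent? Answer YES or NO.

Every axiom is a valid identity, so a rewrite proof would force E1 and E2 to agree under every assignment.
At b=1, d=0: E1 = 0 but E2 = 2; they differ, so no derivation exists.

NO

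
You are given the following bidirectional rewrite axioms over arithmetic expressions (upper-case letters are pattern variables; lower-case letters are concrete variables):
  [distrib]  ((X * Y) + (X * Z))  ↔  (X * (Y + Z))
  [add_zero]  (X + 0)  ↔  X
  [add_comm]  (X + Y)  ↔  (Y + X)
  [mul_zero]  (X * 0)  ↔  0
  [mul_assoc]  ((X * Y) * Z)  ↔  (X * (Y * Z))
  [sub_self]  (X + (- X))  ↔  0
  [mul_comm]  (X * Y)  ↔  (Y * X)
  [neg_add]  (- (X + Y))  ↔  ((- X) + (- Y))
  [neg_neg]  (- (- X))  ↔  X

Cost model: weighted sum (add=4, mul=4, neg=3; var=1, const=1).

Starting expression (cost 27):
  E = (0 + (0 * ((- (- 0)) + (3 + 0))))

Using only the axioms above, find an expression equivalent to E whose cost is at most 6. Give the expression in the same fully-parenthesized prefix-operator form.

1. [neg_neg →] (- (- 0))  →  0;  E = (0 + (0 * (0 + (3 + 0))))
2. [add_zero →] (3 + 0)  →  3;  E = (0 + (0 * (0 + 3)))
3. [add_comm →] (0 + (0 * (0 + 3)))  →  ((0 * (0 + 3)) + 0)
4. [add_comm →] (0 + 3)  →  (3 + 0);  E = ((0 * (3 + 0)) + 0)
5. [add_zero →] (3 + 0)  →  3;  E = ((0 * 3) + 0)
6. [add_zero →] ((0 * 3) + 0)  →  (0 * 3);  cost 6 ≤ 6, done

(0 * 3)   [cost 6]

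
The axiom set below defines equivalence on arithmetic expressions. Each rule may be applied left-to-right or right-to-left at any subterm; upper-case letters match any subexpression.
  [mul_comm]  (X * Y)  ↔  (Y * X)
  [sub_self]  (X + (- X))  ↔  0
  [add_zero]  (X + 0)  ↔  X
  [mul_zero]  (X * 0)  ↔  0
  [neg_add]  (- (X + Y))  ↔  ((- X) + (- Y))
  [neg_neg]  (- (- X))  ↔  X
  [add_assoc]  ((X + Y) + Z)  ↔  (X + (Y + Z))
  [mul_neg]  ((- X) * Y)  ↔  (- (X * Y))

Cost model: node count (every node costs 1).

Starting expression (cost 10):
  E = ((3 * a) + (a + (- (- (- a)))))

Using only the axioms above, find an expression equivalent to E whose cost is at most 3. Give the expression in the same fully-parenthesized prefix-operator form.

step 1: neg_neg (→) rewrites (- (- a)) into a, now ((3 * a) + (a + (- a)))
step 2: sub_self (→) rewrites (a + (- a)) into 0, now ((3 * a) + 0)
step 3: add_zero (→) rewrites ((3 * a) + 0) into (3 * a), reaching cost 3 (bound 3)

(3 * a)   [cost 3]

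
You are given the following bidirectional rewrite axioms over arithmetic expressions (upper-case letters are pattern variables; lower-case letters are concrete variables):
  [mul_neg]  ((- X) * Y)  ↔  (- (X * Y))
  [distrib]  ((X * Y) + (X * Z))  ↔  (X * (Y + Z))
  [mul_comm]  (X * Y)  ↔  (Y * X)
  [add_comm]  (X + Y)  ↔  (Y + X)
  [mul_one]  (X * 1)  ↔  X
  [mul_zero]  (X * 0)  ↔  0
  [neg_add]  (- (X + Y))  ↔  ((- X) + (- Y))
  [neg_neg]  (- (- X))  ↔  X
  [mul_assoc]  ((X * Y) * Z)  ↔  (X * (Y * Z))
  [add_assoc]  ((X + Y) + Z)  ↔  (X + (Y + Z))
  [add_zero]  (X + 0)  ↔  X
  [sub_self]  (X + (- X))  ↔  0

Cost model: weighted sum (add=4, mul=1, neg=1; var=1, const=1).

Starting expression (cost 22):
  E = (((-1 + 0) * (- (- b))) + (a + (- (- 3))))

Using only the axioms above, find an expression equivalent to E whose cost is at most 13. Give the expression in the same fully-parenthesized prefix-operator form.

((-1 * b) + (a + 3))   [cost 13]

step 1: neg_neg (→) rewrites (- (- b)) into b, now (((-1 + 0) * b) + (a + (- (- 3))))
step 2: neg_neg (→) rewrites (- (- 3)) into 3, now (((-1 + 0) * b) + (a + 3))
step 3: add_zero (→) rewrites (-1 + 0) into -1, reaching cost 13 (bound 13)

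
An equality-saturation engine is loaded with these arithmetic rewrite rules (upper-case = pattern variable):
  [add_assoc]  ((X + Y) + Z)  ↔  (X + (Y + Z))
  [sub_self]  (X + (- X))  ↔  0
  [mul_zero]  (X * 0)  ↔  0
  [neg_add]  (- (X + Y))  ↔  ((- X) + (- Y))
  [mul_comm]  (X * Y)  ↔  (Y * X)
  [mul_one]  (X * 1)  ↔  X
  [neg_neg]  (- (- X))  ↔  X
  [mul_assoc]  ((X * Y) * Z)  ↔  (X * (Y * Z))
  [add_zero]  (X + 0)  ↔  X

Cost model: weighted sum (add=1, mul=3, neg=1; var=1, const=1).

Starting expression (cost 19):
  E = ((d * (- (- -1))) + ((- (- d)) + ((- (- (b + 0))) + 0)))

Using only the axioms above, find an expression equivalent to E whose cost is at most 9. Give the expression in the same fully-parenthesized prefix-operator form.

((d * -1) + (d + b))   [cost 9]

(1) (- (- (b + 0)))  =[neg_neg →]=  (b + 0)    ⊢ ((d * (- (- -1))) + ((- (- d)) + ((b + 0) + 0)))
(2) (- (- -1))  =[neg_neg →]=  -1    ⊢ ((d * -1) + ((- (- d)) + ((b + 0) + 0)))
(3) (- (- d))  =[neg_neg →]=  d    ⊢ ((d * -1) + (d + ((b + 0) + 0)))
(4) (b + 0)  =[add_zero →]=  b    ⊢ ((d * -1) + (d + (b + 0)))
(5) (b + 0)  =[add_zero →]=  b    ⊢ cost 9, within 9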